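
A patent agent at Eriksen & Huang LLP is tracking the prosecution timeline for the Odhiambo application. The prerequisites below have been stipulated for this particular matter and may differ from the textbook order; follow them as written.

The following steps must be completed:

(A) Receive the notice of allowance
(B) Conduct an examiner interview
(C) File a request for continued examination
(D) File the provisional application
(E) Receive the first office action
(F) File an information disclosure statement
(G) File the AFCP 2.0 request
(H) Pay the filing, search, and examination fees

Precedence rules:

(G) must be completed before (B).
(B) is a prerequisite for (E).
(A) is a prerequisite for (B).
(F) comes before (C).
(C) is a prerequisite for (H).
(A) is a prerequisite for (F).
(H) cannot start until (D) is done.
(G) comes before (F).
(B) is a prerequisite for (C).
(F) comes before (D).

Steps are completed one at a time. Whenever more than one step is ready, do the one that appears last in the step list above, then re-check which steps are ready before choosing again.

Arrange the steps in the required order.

(G) → (A) → (F) → (D) → (B) → (E) → (C) → (H)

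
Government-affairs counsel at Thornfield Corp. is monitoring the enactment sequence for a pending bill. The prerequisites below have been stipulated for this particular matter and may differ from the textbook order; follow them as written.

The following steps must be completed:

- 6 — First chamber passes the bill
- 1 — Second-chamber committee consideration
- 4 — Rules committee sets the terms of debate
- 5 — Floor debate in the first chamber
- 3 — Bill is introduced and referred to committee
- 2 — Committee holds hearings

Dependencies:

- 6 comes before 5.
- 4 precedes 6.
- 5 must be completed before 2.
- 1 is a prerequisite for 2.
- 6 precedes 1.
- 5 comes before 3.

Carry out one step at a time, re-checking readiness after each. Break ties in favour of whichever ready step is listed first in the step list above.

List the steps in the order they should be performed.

4, 6, 1, 5, 3, 2

4 is the only step with nothing outstanding, so it goes first.
That leaves 6 as the only ready step → 6.
1 and 5 are both available; 1 is listed earlier → 1.
5 needed 6, now all done → 5.
Now 3 and 2 have their prerequisites met. 3 is listed earlier, so 3 next.
That leaves 2 as the only ready step → 2.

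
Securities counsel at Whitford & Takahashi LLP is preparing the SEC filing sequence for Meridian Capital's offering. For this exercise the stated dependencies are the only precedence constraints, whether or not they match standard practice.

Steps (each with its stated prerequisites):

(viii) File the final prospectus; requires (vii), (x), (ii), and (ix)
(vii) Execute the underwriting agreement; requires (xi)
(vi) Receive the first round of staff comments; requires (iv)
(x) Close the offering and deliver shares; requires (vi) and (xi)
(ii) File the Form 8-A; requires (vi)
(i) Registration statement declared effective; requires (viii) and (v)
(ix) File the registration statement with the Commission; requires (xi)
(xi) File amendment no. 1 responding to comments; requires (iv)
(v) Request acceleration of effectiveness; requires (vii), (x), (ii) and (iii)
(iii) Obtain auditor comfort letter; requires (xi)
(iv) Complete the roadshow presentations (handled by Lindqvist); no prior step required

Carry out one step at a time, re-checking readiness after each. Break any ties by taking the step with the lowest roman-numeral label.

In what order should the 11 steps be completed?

Only (iv) has no prerequisites, so it is first.
(vi) and (xi) are both available; (vi) has the earlier label → (vi).
Now (ii) and (xi) have their prerequisites met. (ii) has the earlier label, so (ii) next.
(xi) is the only step now ready → (xi).
Ready: (iii), (vii), (ix) and (x). (iii) has the earlier label → (iii).
Now (vii), (ix) and (x) have their prerequisites met. (vii) has the earlier label, so (vii) next.
Now (ix) and (x) have their prerequisites met. (ix) has the earlier label, so (ix) next.
(x) is the only step now ready → (x).
Ready: (v) and (viii). (v) has the earlier label → (v).
Next only (viii) has its prerequisites met → (viii).
(i) needed (v) and (viii), now all done → (i).

(iv), (vi), (ii), (xi), (iii), (vii), (ix), (x), (v), (viii), (i)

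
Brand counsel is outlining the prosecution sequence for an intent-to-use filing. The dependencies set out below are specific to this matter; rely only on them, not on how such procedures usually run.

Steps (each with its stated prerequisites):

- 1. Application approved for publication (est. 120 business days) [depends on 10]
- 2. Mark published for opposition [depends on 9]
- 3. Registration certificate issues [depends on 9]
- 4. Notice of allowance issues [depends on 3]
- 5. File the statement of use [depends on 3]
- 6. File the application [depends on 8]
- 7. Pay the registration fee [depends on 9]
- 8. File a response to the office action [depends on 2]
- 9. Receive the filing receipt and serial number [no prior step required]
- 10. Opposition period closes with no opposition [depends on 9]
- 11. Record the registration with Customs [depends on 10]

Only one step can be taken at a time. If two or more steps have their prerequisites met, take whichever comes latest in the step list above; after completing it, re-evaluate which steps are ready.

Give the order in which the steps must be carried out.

Only 9 has no prerequisites, so it is first.
Now 10, 7, 3 and 2 have their prerequisites met. 10 is listed later, so 10 next.
Now 11, 7, 3, 2 and 1 have their prerequisites met. 11 is listed later, so 11 next.
Ready: 7, 3, 2 and 1. 7 is listed later → 7.
Ready: 3, 2 and 1. 3 is listed later → 3.
Now 5, 4, 2 and 1 have their prerequisites met. 5 is listed later, so 5 next.
Ready: 4, 2 and 1. 4 is listed later → 4.
Ready: 2 and 1. 2 is listed later → 2.
8 now also ready, so the ready set is {8, 1}; 8 is listed later → 8.
Ready: 6 and 1. 6 is listed later → 6.
1 needed 10, now all done → 1.

9 → 10 → 11 → 7 → 3 → 5 → 4 → 2 → 8 → 6 → 1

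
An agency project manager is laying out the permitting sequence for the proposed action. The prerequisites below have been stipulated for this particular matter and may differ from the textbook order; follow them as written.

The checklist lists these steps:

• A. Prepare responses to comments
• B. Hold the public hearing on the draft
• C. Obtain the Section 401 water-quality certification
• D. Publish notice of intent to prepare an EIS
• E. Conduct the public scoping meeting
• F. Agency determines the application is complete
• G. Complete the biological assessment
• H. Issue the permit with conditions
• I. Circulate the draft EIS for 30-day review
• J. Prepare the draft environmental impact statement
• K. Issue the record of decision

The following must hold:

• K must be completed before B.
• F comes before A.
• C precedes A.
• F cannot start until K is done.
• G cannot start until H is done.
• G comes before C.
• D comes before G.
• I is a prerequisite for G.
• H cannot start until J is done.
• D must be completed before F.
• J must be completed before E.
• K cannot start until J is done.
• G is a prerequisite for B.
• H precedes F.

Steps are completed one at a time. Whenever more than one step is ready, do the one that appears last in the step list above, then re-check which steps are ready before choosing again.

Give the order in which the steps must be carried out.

J, I and D have no prerequisites; J is listed later, so J is first.
K, I, H, E and D are all available; K is listed later → K.
Now I, H, E and D have their prerequisites met. I is listed later, so I next.
H, E and D are all available; H is listed later → H.
Now E and D have their prerequisites met. E is listed later, so E next.
D is the only step now ready → D.
Ready: G and F. G is listed later → G.
C and B now also ready, so the ready set is {F, C, B}; F is listed later → F.
C and B are both available; C is listed later → C.
Ready: B and A. B is listed later → B.
A is the only step now ready → A.

J, K, I, H, E, D, G, F, C, B, A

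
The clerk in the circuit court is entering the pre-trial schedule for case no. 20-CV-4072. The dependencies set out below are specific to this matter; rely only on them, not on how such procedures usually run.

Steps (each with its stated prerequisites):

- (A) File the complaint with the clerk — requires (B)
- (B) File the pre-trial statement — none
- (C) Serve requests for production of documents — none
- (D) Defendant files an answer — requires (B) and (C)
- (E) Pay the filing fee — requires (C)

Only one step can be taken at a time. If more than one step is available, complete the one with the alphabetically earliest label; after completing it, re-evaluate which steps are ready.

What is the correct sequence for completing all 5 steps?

(B) (A) (C) (D) (E)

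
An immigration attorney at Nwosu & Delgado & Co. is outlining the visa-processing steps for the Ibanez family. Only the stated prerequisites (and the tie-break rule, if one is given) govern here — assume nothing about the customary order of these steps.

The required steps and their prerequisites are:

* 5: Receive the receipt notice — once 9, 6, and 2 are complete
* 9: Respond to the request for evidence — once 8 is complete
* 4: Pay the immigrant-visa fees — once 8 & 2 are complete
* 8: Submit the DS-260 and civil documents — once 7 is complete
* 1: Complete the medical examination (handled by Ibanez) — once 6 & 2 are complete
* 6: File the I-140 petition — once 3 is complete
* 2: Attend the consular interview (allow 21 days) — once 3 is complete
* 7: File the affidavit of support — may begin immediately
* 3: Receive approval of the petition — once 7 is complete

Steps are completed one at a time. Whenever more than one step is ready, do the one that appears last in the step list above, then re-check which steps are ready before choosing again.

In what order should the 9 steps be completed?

7 has no prerequisites → 7 first.
3 and 8 are both available; 3 is listed later → 3.
Ready: 2, 6 and 8. 2 is listed later → 2.
Ready: 6 and 8. 6 is listed later → 6.
Now 1 and 8 have their prerequisites met. 1 is listed later, so 1 next.
That leaves 8 as the only ready step → 8.
Ready: 4 and 9. 4 is listed later → 4.
That leaves 9 as the only ready step → 9.
5 needed 2, 6 and 9, now all done → 5.

7 → 3 → 2 → 6 → 1 → 8 → 4 → 9 → 5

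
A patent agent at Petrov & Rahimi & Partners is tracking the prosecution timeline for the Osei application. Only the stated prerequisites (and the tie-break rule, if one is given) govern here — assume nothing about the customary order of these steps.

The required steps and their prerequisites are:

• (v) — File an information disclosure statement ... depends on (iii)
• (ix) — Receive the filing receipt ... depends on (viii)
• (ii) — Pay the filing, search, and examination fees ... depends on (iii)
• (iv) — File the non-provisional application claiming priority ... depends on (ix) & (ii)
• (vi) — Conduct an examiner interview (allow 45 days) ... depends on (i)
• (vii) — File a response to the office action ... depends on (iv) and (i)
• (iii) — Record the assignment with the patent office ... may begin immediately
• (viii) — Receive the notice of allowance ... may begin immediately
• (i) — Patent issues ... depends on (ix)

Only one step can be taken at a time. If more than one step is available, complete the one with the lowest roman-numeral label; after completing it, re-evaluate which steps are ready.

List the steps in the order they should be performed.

(iii) and (viii) have no prerequisites; (iii) has the earlier label, so (iii) is first.
(ii) and (v) now also ready, so the ready set is {(ii), (v), (viii)}; (ii) has the earlier label → (ii).
Now (v) and (viii) have their prerequisites met. (v) has the earlier label, so (v) next.
(viii) is the only step now ready → (viii).
Next only (ix) has its prerequisites met → (ix).
(i) and (iv) are both available; (i) has the earlier label → (i).
Now (iv) and (vi) have their prerequisites met. (iv) has the earlier label, so (iv) next.
Ready: (vi) and (vii). (vi) has the earlier label → (vi).
Next only (vii) has its prerequisites met → (vii).

(iii), (ii), (v), (viii), (ix), (i), (iv), (vi), (vii)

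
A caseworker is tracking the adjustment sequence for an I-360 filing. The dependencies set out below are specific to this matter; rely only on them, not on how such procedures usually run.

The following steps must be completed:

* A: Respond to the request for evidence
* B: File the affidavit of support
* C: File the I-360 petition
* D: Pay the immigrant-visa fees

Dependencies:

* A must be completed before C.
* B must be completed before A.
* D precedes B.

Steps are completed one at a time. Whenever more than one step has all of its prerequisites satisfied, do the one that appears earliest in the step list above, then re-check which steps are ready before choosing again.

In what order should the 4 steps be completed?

D, B, A, C

D is the only step with nothing outstanding, so it goes first.
That leaves B as the only ready step → B.
A needed B, now all done → A.
C needed A, now all done → C.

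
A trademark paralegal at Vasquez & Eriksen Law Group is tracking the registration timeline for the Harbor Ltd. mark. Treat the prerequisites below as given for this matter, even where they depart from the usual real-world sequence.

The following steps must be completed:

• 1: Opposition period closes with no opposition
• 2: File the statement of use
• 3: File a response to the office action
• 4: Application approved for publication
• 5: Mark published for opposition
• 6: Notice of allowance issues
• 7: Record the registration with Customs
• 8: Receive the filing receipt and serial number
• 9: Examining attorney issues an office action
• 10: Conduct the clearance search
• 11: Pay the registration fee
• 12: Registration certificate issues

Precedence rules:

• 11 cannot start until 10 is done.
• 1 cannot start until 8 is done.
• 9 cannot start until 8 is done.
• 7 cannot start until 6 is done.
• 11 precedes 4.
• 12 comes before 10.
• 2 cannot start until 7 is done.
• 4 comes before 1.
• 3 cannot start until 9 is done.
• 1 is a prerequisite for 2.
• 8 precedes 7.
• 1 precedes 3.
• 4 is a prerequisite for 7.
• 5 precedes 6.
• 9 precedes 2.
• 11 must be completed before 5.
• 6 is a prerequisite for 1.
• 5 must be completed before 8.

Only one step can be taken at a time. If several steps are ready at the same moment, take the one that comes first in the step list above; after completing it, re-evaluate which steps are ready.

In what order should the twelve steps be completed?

12, 10, 11, 4, 5, 6, 8, 1, 7, 9, 2, 3

12 has no prerequisites → 12 first.
10 needed 12, now all done → 10.
That leaves 11 as the only ready step → 11.
Now 4 and 5 have their prerequisites met. 4 is listed earlier, so 4 next.
5 needed 11, now all done → 5.
Ready: 6 and 8. 6 is listed earlier → 6.
8 is the only step now ready → 8.
Ready: 1, 7 and 9. 1 is listed earlier → 1.
Now 7 and 9 have their prerequisites met. 7 is listed earlier, so 7 next.
Next only 9 has its prerequisites met → 9.
2 and 3 are both available; 2 is listed earlier → 2.
That leaves 3 as the only ready step → 3.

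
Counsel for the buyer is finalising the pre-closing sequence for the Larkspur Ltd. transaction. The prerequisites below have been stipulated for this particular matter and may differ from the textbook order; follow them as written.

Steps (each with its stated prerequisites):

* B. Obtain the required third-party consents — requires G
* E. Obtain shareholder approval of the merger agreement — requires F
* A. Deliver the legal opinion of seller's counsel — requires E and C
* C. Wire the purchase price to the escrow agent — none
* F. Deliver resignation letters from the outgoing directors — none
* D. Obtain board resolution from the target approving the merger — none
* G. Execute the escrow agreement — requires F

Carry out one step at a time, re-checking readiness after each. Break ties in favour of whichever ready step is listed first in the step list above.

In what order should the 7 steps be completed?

C, F and D have no prerequisites; C is listed earlier, so C is first.
Now F and D have their prerequisites met. F is listed earlier, so F next.
Ready: E, D and G. E is listed earlier → E.
A now also ready, so the ready set is {A, D, G}; A is listed earlier → A.
D and G are both available; D is listed earlier → D.
G needed F, now all done → G.
B needed G, now all done → B.

C → F → E → A → D → G → B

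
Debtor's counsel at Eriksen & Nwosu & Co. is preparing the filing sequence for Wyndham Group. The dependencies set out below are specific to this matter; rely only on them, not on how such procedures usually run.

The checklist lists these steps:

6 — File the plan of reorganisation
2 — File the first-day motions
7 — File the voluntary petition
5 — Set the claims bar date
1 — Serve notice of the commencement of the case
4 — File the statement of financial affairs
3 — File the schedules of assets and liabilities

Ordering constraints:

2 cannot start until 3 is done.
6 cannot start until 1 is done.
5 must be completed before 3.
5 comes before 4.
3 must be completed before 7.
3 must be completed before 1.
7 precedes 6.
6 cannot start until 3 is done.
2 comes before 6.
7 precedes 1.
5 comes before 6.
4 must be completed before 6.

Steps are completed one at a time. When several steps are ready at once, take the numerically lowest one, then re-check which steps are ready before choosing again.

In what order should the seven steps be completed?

5 has no prerequisites → 5 first.
3 and 4 are both available; 3 has the earlier label → 3.
Ready: 2, 4 and 7. 2 has the earlier label → 2.
Ready: 4 and 7. 4 has the earlier label → 4.
That leaves 7 as the only ready step → 7.
1 needed 3 and 7, now all done → 1.
Next only 6 has its prerequisites met → 6.

5 → 3 → 2 → 4 → 7 → 1 → 6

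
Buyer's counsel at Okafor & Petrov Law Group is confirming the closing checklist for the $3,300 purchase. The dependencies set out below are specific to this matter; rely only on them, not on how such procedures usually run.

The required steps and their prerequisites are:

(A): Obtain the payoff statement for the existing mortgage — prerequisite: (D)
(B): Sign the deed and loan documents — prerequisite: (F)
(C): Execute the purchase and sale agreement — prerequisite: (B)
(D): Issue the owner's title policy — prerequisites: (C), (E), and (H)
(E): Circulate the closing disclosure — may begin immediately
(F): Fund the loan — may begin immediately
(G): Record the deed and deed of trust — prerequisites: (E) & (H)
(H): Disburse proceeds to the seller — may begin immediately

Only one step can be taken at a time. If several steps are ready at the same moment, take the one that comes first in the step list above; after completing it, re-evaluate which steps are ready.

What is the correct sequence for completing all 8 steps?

(E) → (F) → (B) → (C) → (H) → (D) → (A) → (G)

Nothing is required for (E), (F) and (H). (E) is listed earlier → (E) first.
(F) and (H) are both available; (F) is listed earlier → (F).
(B) and (H) are both available; (B) is listed earlier → (B).
Now (C) and (H) have their prerequisites met. (C) is listed earlier, so (C) next.
(H) is the only step now ready → (H).
Ready: (D) and (G). (D) is listed earlier → (D).
(A) now also ready, so the ready set is {(A), (G)}; (A) is listed earlier → (A).
Next only (G) has its prerequisites met → (G).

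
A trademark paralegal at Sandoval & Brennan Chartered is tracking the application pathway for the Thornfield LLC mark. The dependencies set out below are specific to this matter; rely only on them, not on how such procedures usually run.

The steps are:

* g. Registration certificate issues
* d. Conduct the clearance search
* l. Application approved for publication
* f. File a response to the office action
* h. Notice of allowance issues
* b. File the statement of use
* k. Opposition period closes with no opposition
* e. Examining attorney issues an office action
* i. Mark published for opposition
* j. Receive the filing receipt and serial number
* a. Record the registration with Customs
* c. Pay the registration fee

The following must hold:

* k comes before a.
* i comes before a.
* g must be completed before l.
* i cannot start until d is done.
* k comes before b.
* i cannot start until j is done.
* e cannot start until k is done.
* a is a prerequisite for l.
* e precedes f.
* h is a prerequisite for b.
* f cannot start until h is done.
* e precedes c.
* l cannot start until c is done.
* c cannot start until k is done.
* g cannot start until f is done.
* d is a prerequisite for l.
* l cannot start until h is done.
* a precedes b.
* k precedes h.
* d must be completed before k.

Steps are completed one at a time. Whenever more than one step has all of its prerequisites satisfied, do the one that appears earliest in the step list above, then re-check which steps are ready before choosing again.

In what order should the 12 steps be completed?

d and j have no prerequisites; d is listed earlier, so d is first.
k now also ready, so the ready set is {k, j}; k is listed earlier → k.
h and e now also ready, so the ready set is {h, e, j}; h is listed earlier → h.
Ready: e and j. e is listed earlier → e.
f and c now also ready, so the ready set is {f, j, c}; f is listed earlier → f.
Now g, j and c have their prerequisites met. g is listed earlier, so g next.
j and c are both available; j is listed earlier → j.
i now also ready, so the ready set is {i, c}; i is listed earlier → i.
a now also ready, so the ready set is {a, c}; a is listed earlier → a.
Ready: b and c. b is listed earlier → b.
Next only c has its prerequisites met → c.
Next only l has its prerequisites met → l.

d k h e f g j i a b c l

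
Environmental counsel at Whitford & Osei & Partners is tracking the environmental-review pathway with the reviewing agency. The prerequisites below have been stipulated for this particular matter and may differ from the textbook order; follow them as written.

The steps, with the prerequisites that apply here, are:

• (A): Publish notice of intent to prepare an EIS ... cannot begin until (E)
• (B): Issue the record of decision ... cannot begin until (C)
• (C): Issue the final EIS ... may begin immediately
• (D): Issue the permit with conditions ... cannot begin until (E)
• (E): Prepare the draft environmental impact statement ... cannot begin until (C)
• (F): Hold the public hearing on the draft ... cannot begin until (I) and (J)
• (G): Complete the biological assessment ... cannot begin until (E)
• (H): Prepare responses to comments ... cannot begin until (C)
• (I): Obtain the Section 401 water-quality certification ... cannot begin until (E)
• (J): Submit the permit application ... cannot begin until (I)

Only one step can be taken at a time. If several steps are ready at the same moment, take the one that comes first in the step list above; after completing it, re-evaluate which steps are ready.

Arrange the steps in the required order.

(C), (B), (E), (A), (D), (G), (H), (I), (J), (F)

(C) is the only step with nothing outstanding, so it goes first.
Ready: (B), (E) and (H). (B) is listed earlier → (B).
Ready: (E) and (H). (E) is listed earlier → (E).
Now (A), (D), (G), (H) and (I) have their prerequisites met. (A) is listed earlier, so (A) next.
(D), (G), (H) and (I) are all available; (D) is listed earlier → (D).
Ready: (G), (H) and (I). (G) is listed earlier → (G).
Now (H) and (I) have their prerequisites met. (H) is listed earlier, so (H) next.
Next only (I) has its prerequisites met → (I).
Next only (J) has its prerequisites met → (J).
(F) needed (I) and (J), now all done → (F).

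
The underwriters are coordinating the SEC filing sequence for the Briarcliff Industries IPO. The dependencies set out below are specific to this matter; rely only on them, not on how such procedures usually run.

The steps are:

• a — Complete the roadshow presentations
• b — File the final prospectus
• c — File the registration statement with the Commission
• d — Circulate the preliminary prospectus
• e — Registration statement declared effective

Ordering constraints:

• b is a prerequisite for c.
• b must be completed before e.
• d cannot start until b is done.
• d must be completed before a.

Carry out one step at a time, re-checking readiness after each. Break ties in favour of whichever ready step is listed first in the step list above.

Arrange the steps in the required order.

b, c, d, a, e

b is the only step with nothing outstanding, so it goes first.
Now c, d and e have their prerequisites met. c is listed earlier, so c next.
Now d and e have their prerequisites met. d is listed earlier, so d next.
a and e are both available; a is listed earlier → a.
Next only e has its prerequisites met → e.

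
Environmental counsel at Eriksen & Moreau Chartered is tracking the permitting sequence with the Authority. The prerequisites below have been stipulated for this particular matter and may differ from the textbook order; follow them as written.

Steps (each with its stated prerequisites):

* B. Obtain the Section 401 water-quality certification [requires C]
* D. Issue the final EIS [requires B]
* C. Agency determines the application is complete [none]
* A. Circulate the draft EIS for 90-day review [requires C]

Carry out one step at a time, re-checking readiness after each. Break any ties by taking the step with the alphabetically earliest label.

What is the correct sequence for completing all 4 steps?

C, A, B, D

C has no prerequisites → C first.
Ready: A and B. A has the earlier label → A.
That leaves B as the only ready step → B.
D needed B, now all done → D.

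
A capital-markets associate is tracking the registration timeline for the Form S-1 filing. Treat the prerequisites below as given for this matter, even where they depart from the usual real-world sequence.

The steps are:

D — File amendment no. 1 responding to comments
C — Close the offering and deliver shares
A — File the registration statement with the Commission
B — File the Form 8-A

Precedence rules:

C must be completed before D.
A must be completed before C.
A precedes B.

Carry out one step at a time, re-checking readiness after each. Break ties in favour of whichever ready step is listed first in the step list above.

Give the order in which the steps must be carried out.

A C D B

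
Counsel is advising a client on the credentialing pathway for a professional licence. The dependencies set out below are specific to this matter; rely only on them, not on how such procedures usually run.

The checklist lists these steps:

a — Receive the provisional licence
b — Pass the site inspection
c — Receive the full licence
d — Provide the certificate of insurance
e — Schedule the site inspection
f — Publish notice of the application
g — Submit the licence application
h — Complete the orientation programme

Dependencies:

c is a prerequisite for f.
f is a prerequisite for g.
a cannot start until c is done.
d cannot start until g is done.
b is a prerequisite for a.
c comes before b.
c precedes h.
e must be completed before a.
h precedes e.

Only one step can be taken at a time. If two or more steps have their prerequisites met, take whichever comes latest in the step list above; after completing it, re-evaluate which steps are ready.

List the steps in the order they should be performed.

c, h, f, g, e, d, b, a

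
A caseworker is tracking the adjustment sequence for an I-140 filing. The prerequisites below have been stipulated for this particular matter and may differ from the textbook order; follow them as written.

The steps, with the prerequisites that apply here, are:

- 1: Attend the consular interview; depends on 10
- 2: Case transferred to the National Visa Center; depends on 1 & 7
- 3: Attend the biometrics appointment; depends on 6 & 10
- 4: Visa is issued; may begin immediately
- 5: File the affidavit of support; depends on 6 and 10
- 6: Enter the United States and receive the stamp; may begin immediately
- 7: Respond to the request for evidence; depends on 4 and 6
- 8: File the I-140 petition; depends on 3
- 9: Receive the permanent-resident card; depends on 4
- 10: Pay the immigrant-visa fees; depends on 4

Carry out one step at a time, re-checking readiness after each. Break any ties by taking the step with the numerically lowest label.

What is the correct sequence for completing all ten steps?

Nothing is required for 4 and 6. 4 has the earlier label → 4 first.
6, 9 and 10 are all available; 6 has the earlier label → 6.
Ready: 7, 9 and 10. 7 has the earlier label → 7.
9 and 10 are both available; 9 has the earlier label → 9.
That leaves 10 as the only ready step → 10.
1, 3 and 5 are all available; 1 has the earlier label → 1.
2 now also ready, so the ready set is {2, 3, 5}; 2 has the earlier label → 2.
Now 3 and 5 have their prerequisites met. 3 has the earlier label, so 3 next.
Now 5 and 8 have their prerequisites met. 5 has the earlier label, so 5 next.
8 needed 3, now all done → 8.

4, 6, 7, 9, 10, 1, 2, 3, 5, 8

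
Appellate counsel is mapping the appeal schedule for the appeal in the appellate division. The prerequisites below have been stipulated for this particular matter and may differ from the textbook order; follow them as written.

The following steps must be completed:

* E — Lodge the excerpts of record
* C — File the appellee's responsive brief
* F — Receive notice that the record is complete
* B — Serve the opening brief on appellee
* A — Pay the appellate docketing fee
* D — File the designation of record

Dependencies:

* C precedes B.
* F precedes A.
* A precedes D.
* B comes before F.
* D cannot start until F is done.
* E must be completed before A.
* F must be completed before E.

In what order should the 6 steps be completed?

C, B, F, E, A, D

Only C has no prerequisites, so it is first.
B is the only step now ready → B.
Next only F has its prerequisites met → F.
Next only E has its prerequisites met → E.
Next only A has its prerequisites met → A.
D is the only step now ready → D.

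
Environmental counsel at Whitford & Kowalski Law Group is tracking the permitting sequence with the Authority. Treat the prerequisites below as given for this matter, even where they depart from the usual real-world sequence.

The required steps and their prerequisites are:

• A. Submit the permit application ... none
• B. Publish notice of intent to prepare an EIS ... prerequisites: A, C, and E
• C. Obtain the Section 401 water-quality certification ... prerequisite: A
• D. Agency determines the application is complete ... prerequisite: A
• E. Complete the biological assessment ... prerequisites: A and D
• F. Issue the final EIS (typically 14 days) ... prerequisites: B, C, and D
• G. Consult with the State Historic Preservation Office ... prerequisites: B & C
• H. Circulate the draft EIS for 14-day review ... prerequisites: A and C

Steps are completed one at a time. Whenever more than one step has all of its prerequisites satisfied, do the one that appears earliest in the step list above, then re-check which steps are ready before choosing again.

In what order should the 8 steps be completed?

A has no prerequisites → A first.
C and D are both available; C is listed earlier → C.
D and H are both available; D is listed earlier → D.
Ready: E and H. E is listed earlier → E.
Now B and H have their prerequisites met. B is listed earlier, so B next.
F and G now also ready, so the ready set is {F, G, H}; F is listed earlier → F.
G and H are both available; G is listed earlier → G.
That leaves H as the only ready step → H.

A, C, D, E, B, F, G, H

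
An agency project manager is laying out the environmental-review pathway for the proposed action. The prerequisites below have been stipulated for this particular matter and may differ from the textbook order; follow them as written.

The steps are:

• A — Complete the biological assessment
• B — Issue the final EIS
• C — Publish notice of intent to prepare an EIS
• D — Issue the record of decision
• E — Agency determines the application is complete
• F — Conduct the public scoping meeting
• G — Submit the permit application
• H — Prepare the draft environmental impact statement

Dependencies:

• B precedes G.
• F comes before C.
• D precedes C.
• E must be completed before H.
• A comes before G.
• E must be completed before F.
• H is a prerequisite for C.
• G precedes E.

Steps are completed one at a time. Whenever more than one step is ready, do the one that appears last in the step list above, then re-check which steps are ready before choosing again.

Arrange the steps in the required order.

Nothing is required for D, B and A. D is listed later → D first.
Ready: B and A. B is listed later → B.
A is the only step now ready → A.
G needed B and A, now all done → G.
That leaves E as the only ready step → E.
Ready: H and F. H is listed later → H.
F needed E, now all done → F.
That leaves C as the only ready step → C.

D → B → A → G → E → H → F → C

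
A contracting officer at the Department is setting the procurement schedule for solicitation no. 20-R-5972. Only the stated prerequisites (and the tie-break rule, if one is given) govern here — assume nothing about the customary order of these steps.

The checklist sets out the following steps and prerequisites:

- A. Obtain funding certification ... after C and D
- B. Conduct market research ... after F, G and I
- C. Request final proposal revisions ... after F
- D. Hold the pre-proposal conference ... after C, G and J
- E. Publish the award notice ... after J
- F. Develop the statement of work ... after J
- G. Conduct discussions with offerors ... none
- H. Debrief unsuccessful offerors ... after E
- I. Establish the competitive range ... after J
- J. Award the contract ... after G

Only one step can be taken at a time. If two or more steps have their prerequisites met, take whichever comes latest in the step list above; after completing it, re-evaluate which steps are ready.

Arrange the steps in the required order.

G is the only step with nothing outstanding, so it goes first.
Next only J has its prerequisites met → J.
Now I, F and E have their prerequisites met. I is listed later, so I next.
Now F and E have their prerequisites met. F is listed later, so F next.
C and B now also ready, so the ready set is {E, C, B}; E is listed later → E.
Ready: H, C and B. H is listed later → H.
Ready: C and B. C is listed later → C.
Ready: D and B. D is listed later → D.
A now also ready, so the ready set is {B, A}; B is listed later → B.
Next only A has its prerequisites met → A.

G, J, I, F, E, H, C, D, B, A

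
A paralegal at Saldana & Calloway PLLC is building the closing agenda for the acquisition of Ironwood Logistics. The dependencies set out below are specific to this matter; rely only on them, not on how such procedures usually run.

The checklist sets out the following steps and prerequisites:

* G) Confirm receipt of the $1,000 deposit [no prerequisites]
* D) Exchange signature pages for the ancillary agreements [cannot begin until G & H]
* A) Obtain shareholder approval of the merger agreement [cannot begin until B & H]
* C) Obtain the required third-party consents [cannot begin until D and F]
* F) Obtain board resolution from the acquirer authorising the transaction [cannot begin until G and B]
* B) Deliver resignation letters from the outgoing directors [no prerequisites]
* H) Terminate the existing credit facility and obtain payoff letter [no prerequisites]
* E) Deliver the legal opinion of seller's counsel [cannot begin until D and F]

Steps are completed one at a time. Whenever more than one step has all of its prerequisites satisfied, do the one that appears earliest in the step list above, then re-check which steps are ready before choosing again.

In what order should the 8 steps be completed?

G B F H D A C E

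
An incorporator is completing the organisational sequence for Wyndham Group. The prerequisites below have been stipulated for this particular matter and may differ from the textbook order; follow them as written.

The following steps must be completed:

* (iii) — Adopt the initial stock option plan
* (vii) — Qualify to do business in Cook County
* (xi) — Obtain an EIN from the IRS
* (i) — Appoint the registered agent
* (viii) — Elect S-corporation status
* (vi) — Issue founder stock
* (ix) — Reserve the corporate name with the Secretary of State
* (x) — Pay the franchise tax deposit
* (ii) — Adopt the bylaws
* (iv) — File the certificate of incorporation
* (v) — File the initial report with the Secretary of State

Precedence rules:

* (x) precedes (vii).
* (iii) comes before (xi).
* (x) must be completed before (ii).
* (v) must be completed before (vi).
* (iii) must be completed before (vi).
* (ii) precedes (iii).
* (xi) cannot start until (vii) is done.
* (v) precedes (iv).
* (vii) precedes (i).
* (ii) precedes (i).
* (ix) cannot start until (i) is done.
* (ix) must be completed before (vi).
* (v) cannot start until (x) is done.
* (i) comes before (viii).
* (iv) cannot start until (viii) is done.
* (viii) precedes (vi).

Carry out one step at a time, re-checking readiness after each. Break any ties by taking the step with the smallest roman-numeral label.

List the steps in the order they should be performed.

(x) has no prerequisites → (x) first.
Ready: (ii), (v) and (vii). (ii) has the earlier label → (ii).
(iii), (v) and (vii) are all available; (iii) has the earlier label → (iii).
(v) and (vii) are both available; (v) has the earlier label → (v).
(vii) needed (x), now all done → (vii).
Now (i) and (xi) have their prerequisites met. (i) has the earlier label, so (i) next.
(viii) and (ix) now also ready, so the ready set is {(viii), (ix), (xi)}; (viii) has the earlier label → (viii).
(iv) now also ready, so the ready set is {(iv), (ix), (xi)}; (iv) has the earlier label → (iv).
(ix) and (xi) are both available; (ix) has the earlier label → (ix).
(vi) now also ready, so the ready set is {(vi), (xi)}; (vi) has the earlier label → (vi).
(xi) needed (iii) and (vii), now all done → (xi).

(x), (ii), (iii), (v), (vii), (i), (viii), (iv), (ix), (vi), (xi)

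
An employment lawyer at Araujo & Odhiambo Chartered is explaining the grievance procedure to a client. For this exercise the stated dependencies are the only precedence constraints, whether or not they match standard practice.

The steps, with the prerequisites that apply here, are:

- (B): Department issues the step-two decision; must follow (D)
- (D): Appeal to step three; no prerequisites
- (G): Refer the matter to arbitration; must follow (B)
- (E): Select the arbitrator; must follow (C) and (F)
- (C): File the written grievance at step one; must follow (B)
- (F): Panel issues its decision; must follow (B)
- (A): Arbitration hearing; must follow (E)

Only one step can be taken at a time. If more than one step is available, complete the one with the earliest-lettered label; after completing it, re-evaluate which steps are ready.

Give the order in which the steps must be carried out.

(D), (B), (C), (F), (E), (A), (G)

(D) has no prerequisites → (D) first.
That leaves (B) as the only ready step → (B).
Now (C), (F) and (G) have their prerequisites met. (C) has the earlier label, so (C) next.
(F) and (G) are both available; (F) has the earlier label → (F).
Ready: (E) and (G). (E) has the earlier label → (E).
Now (A) and (G) have their prerequisites met. (A) has the earlier label, so (A) next.
That leaves (G) as the only ready step → (G).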